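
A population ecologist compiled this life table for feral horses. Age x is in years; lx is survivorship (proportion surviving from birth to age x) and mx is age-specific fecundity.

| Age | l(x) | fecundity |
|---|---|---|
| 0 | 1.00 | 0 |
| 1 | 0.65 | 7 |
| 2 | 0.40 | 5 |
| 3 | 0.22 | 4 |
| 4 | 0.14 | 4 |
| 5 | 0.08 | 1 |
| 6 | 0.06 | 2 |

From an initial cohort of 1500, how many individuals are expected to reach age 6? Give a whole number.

Expected survivors = N0 · l_6 = 1500 × 0.06 = 90 → 90

90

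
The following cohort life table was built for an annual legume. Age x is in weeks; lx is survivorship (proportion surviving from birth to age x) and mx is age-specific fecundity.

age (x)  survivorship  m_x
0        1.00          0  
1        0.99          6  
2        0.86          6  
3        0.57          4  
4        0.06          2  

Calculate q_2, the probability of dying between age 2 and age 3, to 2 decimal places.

0.34

q_2 = (l_2 − l_3) / l_2 = (0.86 − 0.57) / 0.86
     = 0.29 / 0.86 = 0.337209… → 0.34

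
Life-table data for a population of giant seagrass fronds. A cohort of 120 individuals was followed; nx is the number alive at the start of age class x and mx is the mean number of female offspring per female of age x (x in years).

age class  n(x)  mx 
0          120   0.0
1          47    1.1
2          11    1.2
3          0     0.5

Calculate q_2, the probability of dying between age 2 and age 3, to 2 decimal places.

1.00

lx = nx/n0 = nx/120: 1, 0.39167…, 0.09167…, 0
q_2 = (l_2 − l_3) / l_2 = (0.091667… − 0) / 0.091667…
     = 0.091667… / 0.091667… = 1 → 1.00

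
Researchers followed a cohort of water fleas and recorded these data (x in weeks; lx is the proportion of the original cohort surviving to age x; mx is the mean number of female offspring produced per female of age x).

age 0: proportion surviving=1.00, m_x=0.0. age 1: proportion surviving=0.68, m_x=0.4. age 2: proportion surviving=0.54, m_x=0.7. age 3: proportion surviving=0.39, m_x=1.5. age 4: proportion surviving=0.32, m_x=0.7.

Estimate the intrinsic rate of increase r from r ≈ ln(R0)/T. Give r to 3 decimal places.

R0 = Σ lx·mx = 0 + 0.272 + 0.378 + 0.585 + 0.224 = 1.459
Σ x·lx·mx = 3.679; T = 3.679/1.459 = 2.52159…
r ≈ ln(R0)/T = ln(1.459)/2.52159… = 0.14981… → 0.150

0.150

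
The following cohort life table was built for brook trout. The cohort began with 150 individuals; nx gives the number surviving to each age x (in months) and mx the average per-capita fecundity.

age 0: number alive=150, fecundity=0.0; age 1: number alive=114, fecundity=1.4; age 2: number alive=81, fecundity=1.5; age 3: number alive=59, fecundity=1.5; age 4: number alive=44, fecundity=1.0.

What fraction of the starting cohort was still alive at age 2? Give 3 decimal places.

0.540

l_2 = n_2/n_0 = 81/150 = 0.54 → 0.540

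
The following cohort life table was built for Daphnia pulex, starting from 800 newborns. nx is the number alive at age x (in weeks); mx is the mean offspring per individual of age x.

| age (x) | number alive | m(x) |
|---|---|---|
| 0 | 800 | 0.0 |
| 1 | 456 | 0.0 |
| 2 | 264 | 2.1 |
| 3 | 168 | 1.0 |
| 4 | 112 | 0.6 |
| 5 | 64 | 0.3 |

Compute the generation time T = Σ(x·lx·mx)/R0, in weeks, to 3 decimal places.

2.445

lx = nx/n0 = nx/800: 1, 0.57, 0.33, 0.21, 0.14, 0.08
lx·mx: 0, 0, 0.693, 0.21, 0.084, 0.024 → R0 = 1.011
x·lx·mx: 0, 0, 1.386, 0.63, 0.336, 0.12 → Σ = 2.472
T = 2.472 / 1.011 = 2.445104… → 2.445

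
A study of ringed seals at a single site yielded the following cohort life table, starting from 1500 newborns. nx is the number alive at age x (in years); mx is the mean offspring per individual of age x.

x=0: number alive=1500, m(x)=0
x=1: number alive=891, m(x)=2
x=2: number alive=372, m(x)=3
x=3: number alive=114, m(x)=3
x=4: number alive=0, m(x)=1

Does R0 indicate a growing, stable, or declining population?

growing

lx = nx/n0 = nx/1500: 1, 0.594, 0.248, 0.076, 0
R0 = Σ lx·mx = 0 + 1.188 + 0.744 + 0.228 + 0 = 2.16
R0 > 1, so the population is growing.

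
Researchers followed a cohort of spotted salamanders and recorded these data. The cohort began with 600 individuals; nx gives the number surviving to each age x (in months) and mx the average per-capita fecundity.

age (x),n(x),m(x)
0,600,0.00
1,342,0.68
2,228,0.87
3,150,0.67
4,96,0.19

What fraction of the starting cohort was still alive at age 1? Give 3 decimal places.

0.570

l_1 = n_1/n_0 = 342/600 = 0.57 → 0.570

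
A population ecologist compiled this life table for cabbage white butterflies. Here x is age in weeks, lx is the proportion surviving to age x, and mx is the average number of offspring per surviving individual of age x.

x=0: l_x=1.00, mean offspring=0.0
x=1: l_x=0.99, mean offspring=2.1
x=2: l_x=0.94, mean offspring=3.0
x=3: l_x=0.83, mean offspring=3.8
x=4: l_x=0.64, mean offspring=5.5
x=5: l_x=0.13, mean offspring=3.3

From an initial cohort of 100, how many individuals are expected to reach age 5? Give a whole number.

Expected survivors = N0 · l_5 = 100 × 0.13 = 13 → 13

13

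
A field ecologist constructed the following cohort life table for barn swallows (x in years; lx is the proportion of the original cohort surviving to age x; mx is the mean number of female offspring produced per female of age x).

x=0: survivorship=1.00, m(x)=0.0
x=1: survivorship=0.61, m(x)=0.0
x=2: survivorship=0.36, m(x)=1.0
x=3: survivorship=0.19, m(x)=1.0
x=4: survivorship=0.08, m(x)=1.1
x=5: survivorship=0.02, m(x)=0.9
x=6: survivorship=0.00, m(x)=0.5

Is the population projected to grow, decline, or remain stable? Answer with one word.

declining

R0 = Σ lx·mx = 0 + 0 + 0.36 + 0.19 + 0.088 + 0.018 + 0 = 0.656
R0 < 1, so the population is declining.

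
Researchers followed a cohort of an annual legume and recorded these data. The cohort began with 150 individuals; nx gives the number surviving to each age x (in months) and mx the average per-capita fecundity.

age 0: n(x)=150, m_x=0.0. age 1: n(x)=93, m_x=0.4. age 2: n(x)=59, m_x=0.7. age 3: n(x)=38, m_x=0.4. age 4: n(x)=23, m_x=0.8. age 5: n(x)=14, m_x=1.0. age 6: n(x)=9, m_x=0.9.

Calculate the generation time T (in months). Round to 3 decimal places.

lx = nx/n0 = nx/150: 1, 0.62, 0.39333…, 0.25333…, 0.15333…, 0.09333…, 0.06
lx·mx: 0, 0.248, 0.275333…, 0.101333…, 0.122667…, 0.093333…, 0.054 → R0 = 0.894667…
x·lx·mx: 0, 0.248, 0.550667…, 0.304…, 0.490667…, 0.466667…, 0.324 → Σ = 2.384…
T = 2.384… / 0.894667… = 2.66468… → 2.665

2.665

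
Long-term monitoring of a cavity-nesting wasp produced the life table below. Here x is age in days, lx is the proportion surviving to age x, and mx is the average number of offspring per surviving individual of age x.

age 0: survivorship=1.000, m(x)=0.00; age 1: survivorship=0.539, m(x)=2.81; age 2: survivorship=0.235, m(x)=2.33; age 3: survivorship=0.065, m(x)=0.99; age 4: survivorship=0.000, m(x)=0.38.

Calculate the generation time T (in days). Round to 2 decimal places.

lx·mx: 0, 1.51459, 0.54755, 0.06435, 0 → R0 = 2.12649
x·lx·mx: 0, 1.51459, 1.0951, 0.19305, 0 → Σ = 2.80274
T = 2.80274 / 2.12649 = 1.318012… → 1.32

1.32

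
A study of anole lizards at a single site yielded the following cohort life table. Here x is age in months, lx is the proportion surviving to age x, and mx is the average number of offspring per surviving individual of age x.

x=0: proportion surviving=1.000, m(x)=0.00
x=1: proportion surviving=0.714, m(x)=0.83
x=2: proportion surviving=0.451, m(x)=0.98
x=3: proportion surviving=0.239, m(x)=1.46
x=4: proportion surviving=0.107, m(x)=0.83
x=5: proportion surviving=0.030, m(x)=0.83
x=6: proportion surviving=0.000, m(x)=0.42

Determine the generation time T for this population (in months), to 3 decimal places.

lx·mx: 0, 0.59262, 0.44198, 0.34894, 0.08881, 0.0249, 0 → R0 = 1.49725
x·lx·mx: 0, 0.59262, 0.88396, 1.04682, 0.35524, 0.1245, 0 → Σ = 3.00314
T = 3.00314 / 1.49725 = 2.005771… → 2.006

2.006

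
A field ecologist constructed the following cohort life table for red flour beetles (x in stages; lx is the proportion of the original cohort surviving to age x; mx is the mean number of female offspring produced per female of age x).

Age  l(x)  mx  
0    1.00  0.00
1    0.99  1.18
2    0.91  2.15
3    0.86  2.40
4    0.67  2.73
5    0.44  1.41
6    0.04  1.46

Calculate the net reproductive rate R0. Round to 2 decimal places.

lx·mx by age: 0, 1.1682, 1.9565, 2.064, 1.8291, 0.6204, 0.0584
R0 = Σ lx·mx = 7.6966 → 7.70

7.70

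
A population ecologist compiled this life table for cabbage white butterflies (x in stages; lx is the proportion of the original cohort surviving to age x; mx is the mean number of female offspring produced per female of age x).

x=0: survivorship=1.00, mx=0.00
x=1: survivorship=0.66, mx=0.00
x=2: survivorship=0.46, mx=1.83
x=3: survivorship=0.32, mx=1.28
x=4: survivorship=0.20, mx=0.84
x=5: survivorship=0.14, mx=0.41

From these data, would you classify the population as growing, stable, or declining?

R0 = Σ lx·mx = 0 + 0 + 0.8418 + 0.4096 + 0.168 + 0.0574 = 1.4768
R0 > 1, so the population is growing.

growing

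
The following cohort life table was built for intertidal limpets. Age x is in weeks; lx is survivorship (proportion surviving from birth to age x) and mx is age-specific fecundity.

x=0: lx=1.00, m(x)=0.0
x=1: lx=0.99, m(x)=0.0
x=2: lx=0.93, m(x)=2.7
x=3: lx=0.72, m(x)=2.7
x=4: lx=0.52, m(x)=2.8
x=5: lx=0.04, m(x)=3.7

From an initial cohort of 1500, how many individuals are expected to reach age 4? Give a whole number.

Expected survivors = N0 · l_4 = 1500 × 0.52 = 780 → 780

780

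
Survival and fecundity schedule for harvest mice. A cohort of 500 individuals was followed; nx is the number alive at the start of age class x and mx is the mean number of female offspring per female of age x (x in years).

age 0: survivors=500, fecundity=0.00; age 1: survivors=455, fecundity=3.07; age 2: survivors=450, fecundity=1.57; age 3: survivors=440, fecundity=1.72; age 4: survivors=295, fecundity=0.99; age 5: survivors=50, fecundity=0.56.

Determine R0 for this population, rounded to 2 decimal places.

6.36

lx = nx/n0 = nx/500: 1, 0.91, 0.9, 0.88, 0.59, 0.1
lx·mx by age: 0, 2.7937, 1.413, 1.5136, 0.5841, 0.056
R0 = Σ lx·mx = 6.3604 → 6.36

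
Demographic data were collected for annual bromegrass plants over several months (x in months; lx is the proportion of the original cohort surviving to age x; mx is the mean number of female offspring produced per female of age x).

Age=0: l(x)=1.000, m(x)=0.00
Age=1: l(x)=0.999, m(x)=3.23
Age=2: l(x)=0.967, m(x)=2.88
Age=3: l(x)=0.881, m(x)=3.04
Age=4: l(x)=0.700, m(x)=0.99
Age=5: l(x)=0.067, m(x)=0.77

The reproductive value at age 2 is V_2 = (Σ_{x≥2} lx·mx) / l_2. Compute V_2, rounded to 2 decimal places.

lx·mx for x ≥ 2: 2.78496, 2.67824, 0.693, 0.05159 → sum = 6.20779
V_2 = 6.20779 / l_2 = 6.20779 / 0.967 = 6.419638… → 6.42

6.42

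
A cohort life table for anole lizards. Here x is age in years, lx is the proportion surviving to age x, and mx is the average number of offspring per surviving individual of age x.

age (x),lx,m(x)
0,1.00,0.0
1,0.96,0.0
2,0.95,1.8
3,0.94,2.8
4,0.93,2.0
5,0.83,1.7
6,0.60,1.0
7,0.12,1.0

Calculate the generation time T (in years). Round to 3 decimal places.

lx·mx: 0, 0, 1.71, 2.632, 1.86, 1.411, 0.6, 0.12 → R0 = 8.333
x·lx·mx: 0, 0, 3.42, 7.896, 7.44, 7.055, 3.6, 0.84 → Σ = 30.251
T = 30.251 / 8.333 = 3.630265… → 3.630

3.630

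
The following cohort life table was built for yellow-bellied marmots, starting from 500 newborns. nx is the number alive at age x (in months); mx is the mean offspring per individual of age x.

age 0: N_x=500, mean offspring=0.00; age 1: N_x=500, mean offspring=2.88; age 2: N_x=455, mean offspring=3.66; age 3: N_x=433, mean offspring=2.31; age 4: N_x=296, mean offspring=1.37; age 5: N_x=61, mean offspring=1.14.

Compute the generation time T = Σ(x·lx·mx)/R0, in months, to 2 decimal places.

lx = nx/n0 = nx/500: 1, 1, 0.91, 0.866, 0.592, 0.122
lx·mx: 0, 2.88, 3.3306, 2.00046, 0.81104, 0.13908 → R0 = 9.16118
x·lx·mx: 0, 2.88, 6.6612, 6.00138, 3.24416, 0.6954 → Σ = 19.48214
T = 19.48214 / 9.16118 = 2.126597… → 2.13

2.13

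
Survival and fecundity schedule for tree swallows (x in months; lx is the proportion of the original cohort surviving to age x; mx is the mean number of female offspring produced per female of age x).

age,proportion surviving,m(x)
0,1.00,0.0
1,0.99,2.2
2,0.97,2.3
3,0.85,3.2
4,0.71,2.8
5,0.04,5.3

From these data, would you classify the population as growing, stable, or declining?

growing

R0 = Σ lx·mx = 0 + 2.178 + 2.231 + 2.72 + 1.988 + 0.212 = 9.329
R0 > 1, so the population is growing.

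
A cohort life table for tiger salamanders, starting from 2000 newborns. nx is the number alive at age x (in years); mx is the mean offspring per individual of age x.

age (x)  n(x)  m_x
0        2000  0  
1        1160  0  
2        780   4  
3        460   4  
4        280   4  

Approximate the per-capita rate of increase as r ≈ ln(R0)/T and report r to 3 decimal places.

0.416

lx = nx/n0 = nx/2000: 1, 0.58, 0.39, 0.23, 0.14
R0 = Σ lx·mx = 0 + 0 + 1.56 + 0.92 + 0.56 = 3.04
Σ x·lx·mx = 8.12; T = 8.12/3.04 = 2.67105…
r ≈ ln(R0)/T = ln(3.04)/2.67105… = 0.41626… → 0.416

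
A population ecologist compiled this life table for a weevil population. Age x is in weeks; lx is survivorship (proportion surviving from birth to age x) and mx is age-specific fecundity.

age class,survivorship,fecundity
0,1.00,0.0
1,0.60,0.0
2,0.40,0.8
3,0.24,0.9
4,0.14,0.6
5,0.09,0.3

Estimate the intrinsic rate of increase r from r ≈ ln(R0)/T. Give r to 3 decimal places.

-0.160

R0 = Σ lx·mx = 0 + 0 + 0.32 + 0.216 + 0.084 + 0.027 = 0.647
Σ x·lx·mx = 1.759; T = 1.759/0.647 = 2.7187…
r ≈ ln(R0)/T = ln(0.647)/2.7187… = -0.16015… → -0.160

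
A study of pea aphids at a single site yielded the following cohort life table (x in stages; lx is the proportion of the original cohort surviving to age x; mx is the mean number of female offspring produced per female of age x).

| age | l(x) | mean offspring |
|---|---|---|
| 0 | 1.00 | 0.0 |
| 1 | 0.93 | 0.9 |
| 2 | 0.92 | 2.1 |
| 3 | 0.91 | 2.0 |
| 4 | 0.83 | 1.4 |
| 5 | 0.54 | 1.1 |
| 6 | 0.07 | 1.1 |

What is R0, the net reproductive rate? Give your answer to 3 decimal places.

6.422

lx·mx by age: 0, 0.837, 1.932, 1.82, 1.162, 0.594, 0.077
R0 = Σ lx·mx = 6.422 → 6.422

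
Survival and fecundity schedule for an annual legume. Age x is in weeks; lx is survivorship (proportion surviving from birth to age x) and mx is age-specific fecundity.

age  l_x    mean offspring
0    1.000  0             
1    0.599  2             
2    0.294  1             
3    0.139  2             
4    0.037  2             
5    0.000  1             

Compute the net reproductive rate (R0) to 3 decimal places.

lx·mx by age: 0, 1.198, 0.294, 0.278, 0.074, 0
R0 = Σ lx·mx = 1.844 → 1.844

1.844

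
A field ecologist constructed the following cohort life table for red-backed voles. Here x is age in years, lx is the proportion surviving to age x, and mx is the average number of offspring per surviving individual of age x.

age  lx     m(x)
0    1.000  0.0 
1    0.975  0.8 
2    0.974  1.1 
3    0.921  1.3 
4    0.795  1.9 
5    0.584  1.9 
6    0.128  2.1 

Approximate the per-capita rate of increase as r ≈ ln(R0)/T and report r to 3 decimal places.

0.536

R0 = Σ lx·mx = 0 + 0.78 + 1.0714 + 1.1973 + 1.5105 + 1.1096 + 0.2688 = 5.9376
Σ x·lx·mx = 19.7175; T = 19.7175/5.9376 = 3.32079…
r ≈ ln(R0)/T = ln(5.9376)/3.32079… = 0.53641… → 0.536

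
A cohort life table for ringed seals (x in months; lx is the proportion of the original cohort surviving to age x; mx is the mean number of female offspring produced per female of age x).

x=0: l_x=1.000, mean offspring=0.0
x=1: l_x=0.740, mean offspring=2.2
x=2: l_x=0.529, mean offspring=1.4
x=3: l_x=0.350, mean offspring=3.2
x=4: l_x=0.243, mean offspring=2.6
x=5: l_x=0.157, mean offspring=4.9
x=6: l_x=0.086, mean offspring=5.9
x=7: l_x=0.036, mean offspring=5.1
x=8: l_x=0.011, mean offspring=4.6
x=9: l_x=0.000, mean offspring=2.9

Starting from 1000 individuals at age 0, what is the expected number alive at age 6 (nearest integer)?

Expected survivors = N0 · l_6 = 1000 × 0.086 = 86 → 86

86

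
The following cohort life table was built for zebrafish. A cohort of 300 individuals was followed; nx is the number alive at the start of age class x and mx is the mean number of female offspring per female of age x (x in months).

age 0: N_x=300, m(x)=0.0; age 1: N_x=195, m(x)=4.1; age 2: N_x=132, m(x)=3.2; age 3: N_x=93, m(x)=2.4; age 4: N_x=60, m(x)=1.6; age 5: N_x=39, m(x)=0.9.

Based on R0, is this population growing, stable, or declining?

growing

lx = nx/n0 = nx/300: 1, 0.65, 0.44, 0.31, 0.2, 0.13
R0 = Σ lx·mx = 0 + 2.665 + 1.408 + 0.744 + 0.32 + 0.117 = 5.254
R0 > 1, so the population is growing.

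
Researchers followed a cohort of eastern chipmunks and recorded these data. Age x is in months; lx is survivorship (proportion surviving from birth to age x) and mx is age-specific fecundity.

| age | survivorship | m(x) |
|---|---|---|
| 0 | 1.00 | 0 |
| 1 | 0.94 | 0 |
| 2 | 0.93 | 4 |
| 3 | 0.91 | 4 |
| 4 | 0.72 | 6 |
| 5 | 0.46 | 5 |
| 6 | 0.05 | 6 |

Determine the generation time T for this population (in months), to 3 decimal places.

3.427

lx·mx: 0, 0, 3.72, 3.64, 4.32, 2.3, 0.3 → R0 = 14.28
x·lx·mx: 0, 0, 7.44, 10.92, 17.28, 11.5, 1.8 → Σ = 48.94
T = 48.94 / 14.28 = 3.427171… → 3.427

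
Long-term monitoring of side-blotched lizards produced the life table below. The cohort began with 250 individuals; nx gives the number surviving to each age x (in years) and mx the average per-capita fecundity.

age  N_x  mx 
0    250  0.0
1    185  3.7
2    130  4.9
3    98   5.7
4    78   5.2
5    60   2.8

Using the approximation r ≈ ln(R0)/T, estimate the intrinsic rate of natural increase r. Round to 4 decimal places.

lx = nx/n0 = nx/250: 1, 0.74, 0.52, 0.392, 0.312, 0.24
R0 = Σ lx·mx = 0 + 2.738 + 2.548 + 2.2344 + 1.6224 + 0.672 = 9.8148
Σ x·lx·mx = 24.3868; T = 24.3868/9.8148 = 2.4847…
r ≈ ln(R0)/T = ln(9.8148)/2.4847… = 0.919183… → 0.9192

0.9192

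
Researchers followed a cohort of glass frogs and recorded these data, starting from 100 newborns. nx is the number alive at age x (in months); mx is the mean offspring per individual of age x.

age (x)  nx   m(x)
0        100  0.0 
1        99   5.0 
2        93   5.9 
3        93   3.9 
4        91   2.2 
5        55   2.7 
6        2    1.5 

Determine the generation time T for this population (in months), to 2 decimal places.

2.41

lx = nx/n0 = nx/100: 1, 0.99, 0.93, 0.93, 0.91, 0.55, 0.02
lx·mx: 0, 4.95, 5.487, 3.627, 2.002, 1.485, 0.03 → R0 = 17.581
x·lx·mx: 0, 4.95, 10.974, 10.881, 8.008, 7.425, 0.18 → Σ = 42.418
T = 42.418 / 17.581 = 2.412718… → 2.41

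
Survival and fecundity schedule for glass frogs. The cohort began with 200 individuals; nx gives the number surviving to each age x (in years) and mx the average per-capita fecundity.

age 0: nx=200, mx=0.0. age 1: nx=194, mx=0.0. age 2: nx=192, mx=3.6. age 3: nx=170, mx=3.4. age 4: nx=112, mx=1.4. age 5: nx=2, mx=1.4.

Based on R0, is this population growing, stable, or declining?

lx = nx/n0 = nx/200: 1, 0.97, 0.96, 0.85, 0.56, 0.01
R0 = Σ lx·mx = 0 + 0 + 3.456 + 2.89 + 0.784 + 0.014 = 7.144
R0 > 1, so the population is growing.

growing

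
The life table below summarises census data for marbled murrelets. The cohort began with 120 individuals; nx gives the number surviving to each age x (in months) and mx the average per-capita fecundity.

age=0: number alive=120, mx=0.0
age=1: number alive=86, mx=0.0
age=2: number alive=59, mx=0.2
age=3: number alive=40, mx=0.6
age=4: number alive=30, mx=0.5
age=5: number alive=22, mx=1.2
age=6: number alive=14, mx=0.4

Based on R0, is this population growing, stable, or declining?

lx = nx/n0 = nx/120: 1, 0.71667…, 0.49167…, 0.33333…, 0.25, 0.18333…, 0.11667…
R0 = Σ lx·mx = 0 + 0 + 0.098333… + 0.2… + 0.125 + 0.22… + 0.046667… = 0.69…
R0 < 1, so the population is declining.

declining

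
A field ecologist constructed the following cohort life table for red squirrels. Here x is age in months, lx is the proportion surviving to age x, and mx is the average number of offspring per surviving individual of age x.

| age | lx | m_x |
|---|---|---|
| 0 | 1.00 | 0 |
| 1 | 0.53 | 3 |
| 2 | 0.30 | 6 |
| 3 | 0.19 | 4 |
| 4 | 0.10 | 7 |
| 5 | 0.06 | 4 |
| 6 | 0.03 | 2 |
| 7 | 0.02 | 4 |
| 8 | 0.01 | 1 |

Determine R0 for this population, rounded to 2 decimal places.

lx·mx by age: 0, 1.59, 1.8, 0.76, 0.7, 0.24, 0.06, 0.08, 0.01
R0 = Σ lx·mx = 5.24 → 5.24

5.24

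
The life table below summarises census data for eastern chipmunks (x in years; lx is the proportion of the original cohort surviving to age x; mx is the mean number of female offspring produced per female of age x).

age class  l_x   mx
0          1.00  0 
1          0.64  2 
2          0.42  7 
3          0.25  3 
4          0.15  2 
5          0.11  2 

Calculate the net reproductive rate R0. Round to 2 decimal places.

lx·mx by age: 0, 1.28, 2.94, 0.75, 0.3, 0.22
R0 = Σ lx·mx = 5.49 → 5.49

5.49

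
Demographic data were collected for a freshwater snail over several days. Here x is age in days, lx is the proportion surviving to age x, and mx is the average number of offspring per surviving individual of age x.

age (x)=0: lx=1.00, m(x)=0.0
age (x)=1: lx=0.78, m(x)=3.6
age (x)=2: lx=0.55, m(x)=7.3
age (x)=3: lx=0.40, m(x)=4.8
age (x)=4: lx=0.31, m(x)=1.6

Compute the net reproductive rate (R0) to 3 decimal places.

9.239

lx·mx by age: 0, 2.808, 4.015, 1.92, 0.496
R0 = Σ lx·mx = 9.239 → 9.239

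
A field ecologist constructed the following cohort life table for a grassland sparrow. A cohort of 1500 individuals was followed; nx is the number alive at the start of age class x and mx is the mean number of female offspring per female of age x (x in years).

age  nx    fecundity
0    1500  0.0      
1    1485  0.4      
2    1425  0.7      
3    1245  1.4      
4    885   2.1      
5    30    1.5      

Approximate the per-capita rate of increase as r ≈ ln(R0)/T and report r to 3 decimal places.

0.423

lx = nx/n0 = nx/1500: 1, 0.99, 0.95, 0.83, 0.59, 0.02
R0 = Σ lx·mx = 0 + 0.396 + 0.665 + 1.162 + 1.239 + 0.03 = 3.492
Σ x·lx·mx = 10.318; T = 10.318/3.492 = 2.95475…
r ≈ ln(R0)/T = ln(3.492)/2.95475… = 0.42321… → 0.423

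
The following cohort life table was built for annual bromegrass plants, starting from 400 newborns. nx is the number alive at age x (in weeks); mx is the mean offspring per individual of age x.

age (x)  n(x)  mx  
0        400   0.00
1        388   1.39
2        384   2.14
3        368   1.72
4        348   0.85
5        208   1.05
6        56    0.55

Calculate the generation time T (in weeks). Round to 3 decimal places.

lx = nx/n0 = nx/400: 1, 0.97, 0.96, 0.92, 0.87, 0.52, 0.14
lx·mx: 0, 1.3483, 2.0544, 1.5824, 0.7395, 0.546, 0.077 → R0 = 6.3476
x·lx·mx: 0, 1.3483, 4.1088, 4.7472, 2.958, 2.73, 0.462 → Σ = 16.3543
T = 16.3543 / 6.3476 = 2.576454… → 2.576

2.576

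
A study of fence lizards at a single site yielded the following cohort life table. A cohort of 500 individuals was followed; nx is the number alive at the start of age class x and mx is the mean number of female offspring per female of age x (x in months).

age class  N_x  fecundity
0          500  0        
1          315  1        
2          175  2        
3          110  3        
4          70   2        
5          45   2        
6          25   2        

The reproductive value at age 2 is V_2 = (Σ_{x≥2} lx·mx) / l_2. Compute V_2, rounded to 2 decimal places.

5.49

lx = nx/n0 = nx/500: 1, 0.63, 0.35, 0.22, 0.14, 0.09, 0.05
lx·mx for x ≥ 2: 0.7, 0.66, 0.28, 0.18, 0.1 → sum = 1.92
V_2 = 1.92 / l_2 = 1.92 / 0.35 = 5.485714… → 5.49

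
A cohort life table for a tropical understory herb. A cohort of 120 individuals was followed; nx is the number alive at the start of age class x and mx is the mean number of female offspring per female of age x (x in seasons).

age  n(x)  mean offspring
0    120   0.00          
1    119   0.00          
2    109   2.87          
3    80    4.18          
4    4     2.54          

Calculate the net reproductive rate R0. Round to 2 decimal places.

5.48

lx = nx/n0 = nx/120: 1, 0.99167…, 0.90833…, 0.66667…, 0.03333…
lx·mx by age: 0, 0, 2.606917…, 2.786667…, 0.084667…
R0 = Σ lx·mx = 5.47825… → 5.48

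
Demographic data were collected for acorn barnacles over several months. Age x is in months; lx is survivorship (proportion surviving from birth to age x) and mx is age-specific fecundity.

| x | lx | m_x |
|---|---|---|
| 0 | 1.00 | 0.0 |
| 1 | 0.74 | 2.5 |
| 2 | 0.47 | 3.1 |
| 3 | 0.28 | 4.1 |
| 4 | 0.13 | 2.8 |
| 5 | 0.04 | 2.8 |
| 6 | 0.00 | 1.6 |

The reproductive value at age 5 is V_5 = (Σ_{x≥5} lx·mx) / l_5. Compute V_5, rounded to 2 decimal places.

lx·mx for x ≥ 5: 0.112, 0 → sum = 0.112
V_5 = 0.112 / l_5 = 0.112 / 0.04 = 2.8 → 2.80

2.80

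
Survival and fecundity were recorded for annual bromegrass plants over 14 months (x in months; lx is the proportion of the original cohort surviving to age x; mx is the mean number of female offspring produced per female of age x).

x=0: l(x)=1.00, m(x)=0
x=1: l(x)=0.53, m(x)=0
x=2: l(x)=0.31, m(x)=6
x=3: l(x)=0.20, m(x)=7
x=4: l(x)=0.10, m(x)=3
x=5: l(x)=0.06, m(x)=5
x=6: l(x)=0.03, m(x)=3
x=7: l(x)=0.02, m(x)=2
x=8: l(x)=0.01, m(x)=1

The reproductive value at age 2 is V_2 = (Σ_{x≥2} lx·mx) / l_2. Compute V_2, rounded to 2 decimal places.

lx·mx for x ≥ 2: 1.86, 1.4, 0.3, 0.3, 0.09, 0.04, 0.01 → sum = 4
V_2 = 4 / l_2 = 4 / 0.31 = 12.903226… → 12.90

12.90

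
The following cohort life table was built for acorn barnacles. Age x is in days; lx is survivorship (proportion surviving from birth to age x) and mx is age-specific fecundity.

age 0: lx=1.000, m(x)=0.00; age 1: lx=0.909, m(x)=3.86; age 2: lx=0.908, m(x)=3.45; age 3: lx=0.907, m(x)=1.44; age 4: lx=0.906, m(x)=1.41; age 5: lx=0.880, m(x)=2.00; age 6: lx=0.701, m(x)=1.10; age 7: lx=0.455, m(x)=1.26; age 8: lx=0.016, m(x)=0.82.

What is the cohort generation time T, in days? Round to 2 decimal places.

2.94

lx·mx: 0, 3.50874, 3.1326, 1.30608, 1.27746, 1.76, 0.7711, 0.5733, 0.01312 → R0 = 12.3424
x·lx·mx: 0, 3.50874, 6.2652, 3.91824, 5.10984, 8.8, 4.6266, 4.0131, 0.10496 → Σ = 36.34668
T = 36.34668 / 12.3424 = 2.944863… → 2.94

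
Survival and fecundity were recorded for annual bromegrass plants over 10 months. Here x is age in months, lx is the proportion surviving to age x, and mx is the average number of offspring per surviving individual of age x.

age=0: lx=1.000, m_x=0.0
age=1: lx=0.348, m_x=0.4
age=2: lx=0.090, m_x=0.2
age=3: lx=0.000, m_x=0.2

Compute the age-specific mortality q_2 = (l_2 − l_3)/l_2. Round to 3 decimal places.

q_2 = (l_2 − l_3) / l_2 = (0.09 − 0) / 0.09
     = 0.09 / 0.09 = 1 → 1.000

1.000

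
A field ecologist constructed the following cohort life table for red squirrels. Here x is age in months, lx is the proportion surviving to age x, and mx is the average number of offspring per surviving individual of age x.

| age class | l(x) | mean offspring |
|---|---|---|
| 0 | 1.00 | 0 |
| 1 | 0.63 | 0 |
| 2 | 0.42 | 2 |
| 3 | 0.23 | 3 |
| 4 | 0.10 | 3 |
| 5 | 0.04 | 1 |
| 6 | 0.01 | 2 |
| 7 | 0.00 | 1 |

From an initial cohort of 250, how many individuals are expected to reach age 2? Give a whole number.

105

Expected survivors = N0 · l_2 = 250 × 0.42 = 105 → 105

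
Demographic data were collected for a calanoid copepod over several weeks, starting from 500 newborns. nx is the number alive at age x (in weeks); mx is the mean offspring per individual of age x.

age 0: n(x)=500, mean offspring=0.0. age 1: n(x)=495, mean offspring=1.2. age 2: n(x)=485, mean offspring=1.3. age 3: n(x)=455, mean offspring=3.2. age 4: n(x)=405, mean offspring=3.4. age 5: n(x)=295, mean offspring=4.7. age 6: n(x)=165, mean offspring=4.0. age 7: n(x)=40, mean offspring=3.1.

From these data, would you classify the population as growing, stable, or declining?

growing

lx = nx/n0 = nx/500: 1, 0.99, 0.97, 0.91, 0.81, 0.59, 0.33, 0.08
R0 = Σ lx·mx = 0 + 1.188 + 1.261 + 2.912 + 2.754 + 2.773 + 1.32 + 0.248 = 12.456
R0 > 1, so the population is growing.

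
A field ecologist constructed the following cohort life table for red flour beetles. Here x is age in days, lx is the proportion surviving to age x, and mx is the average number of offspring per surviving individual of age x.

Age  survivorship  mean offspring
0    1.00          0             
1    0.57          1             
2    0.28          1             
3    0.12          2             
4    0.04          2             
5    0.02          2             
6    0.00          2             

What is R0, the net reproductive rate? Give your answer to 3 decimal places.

lx·mx by age: 0, 0.57, 0.28, 0.24, 0.08, 0.04, 0
R0 = Σ lx·mx = 1.21 → 1.210

1.210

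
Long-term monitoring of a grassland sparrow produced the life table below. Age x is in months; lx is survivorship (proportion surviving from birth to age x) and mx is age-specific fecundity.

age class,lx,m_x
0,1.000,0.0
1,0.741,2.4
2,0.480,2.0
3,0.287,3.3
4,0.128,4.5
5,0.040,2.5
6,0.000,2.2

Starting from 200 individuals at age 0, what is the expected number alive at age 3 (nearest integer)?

Expected survivors = N0 · l_3 = 200 × 0.287 = 57.4 → 57

57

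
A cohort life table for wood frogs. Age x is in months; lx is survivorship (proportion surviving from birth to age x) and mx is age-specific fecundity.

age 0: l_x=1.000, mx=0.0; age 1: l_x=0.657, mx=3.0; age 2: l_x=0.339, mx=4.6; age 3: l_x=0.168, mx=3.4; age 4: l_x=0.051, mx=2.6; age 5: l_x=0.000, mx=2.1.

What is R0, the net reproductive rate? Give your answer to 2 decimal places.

4.23

lx·mx by age: 0, 1.971, 1.5594, 0.5712, 0.1326, 0
R0 = Σ lx·mx = 4.2342 → 4.23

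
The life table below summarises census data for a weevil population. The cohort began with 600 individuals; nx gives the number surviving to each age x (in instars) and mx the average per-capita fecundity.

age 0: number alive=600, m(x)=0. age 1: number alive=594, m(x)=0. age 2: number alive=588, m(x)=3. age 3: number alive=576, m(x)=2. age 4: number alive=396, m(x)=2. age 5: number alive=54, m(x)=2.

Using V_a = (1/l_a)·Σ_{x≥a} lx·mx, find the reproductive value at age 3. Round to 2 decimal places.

3.56

lx = nx/n0 = nx/600: 1, 0.99, 0.98, 0.96, 0.66, 0.09
lx·mx for x ≥ 3: 1.92, 1.32, 0.18 → sum = 3.42
V_3 = 3.42 / l_3 = 3.42 / 0.96 = 3.5625 → 3.56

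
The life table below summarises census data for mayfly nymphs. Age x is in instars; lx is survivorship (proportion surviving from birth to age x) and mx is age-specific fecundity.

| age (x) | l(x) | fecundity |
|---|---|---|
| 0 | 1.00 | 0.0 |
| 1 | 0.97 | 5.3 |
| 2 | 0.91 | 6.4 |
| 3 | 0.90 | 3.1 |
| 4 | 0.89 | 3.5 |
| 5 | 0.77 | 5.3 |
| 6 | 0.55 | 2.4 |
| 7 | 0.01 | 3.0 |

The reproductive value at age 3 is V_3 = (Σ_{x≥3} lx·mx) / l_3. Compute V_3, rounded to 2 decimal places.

lx·mx for x ≥ 3: 2.79, 3.115, 4.081, 1.32, 0.03 → sum = 11.336
V_3 = 11.336 / l_3 = 11.336 / 0.9 = 12.595556… → 12.60

12.60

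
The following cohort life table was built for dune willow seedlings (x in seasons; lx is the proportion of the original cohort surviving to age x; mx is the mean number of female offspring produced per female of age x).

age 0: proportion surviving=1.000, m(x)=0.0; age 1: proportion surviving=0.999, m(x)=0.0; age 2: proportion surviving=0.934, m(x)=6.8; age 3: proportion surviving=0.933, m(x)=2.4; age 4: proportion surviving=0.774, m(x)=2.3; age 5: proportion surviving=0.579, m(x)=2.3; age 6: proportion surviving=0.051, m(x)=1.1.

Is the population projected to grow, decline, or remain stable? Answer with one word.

R0 = Σ lx·mx = 0 + 0 + 6.3512 + 2.2392 + 1.7802 + 1.3317 + 0.0561 = 11.7584
R0 > 1, so the population is growing.

growing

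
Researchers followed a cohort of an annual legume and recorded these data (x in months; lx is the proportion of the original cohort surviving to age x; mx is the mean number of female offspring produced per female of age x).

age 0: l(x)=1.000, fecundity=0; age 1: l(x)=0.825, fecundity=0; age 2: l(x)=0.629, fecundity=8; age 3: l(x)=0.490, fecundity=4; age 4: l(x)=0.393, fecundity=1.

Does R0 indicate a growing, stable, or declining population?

R0 = Σ lx·mx = 0 + 0 + 5.032 + 1.96 + 0.393 = 7.385
R0 > 1, so the population is growing.

growing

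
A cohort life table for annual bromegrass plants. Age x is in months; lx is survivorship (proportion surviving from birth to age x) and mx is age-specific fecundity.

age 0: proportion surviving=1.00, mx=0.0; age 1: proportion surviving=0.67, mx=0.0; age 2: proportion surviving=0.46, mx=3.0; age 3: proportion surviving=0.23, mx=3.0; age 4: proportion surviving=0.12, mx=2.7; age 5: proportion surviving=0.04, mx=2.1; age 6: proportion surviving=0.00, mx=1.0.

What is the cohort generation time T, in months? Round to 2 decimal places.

lx·mx: 0, 0, 1.38, 0.69, 0.324, 0.084, 0 → R0 = 2.478
x·lx·mx: 0, 0, 2.76, 2.07, 1.296, 0.42, 0 → Σ = 6.546
T = 6.546 / 2.478 = 2.641646… → 2.64

2.64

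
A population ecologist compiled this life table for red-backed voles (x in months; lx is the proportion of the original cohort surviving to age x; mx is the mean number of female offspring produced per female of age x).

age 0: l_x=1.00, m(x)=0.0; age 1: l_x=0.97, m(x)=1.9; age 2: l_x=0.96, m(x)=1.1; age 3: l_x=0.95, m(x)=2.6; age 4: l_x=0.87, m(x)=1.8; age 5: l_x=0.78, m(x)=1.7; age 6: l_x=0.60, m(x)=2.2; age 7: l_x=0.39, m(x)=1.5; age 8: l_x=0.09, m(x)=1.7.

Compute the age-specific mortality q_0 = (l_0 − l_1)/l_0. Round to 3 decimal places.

0.030

q_0 = (l_0 − l_1) / l_0 = (1 − 0.97) / 1
     = 0.03 / 1 = 0.03 → 0.030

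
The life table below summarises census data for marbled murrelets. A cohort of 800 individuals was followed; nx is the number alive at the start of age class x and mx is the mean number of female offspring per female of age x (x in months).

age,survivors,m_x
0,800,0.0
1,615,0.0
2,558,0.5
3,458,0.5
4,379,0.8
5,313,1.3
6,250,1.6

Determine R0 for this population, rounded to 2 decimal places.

lx = nx/n0 = nx/800: 1, 0.76875, 0.6975, 0.5725, 0.47375, 0.39125, 0.3125
lx·mx by age: 0, 0, 0.34875, 0.28625, 0.379, 0.508625, 0.5
R0 = Σ lx·mx = 2.022625 → 2.02

2.02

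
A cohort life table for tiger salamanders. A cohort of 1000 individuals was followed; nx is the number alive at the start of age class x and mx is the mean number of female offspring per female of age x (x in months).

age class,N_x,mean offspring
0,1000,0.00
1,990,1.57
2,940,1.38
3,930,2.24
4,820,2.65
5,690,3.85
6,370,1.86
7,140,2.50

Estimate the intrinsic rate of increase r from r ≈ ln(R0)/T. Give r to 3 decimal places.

lx = nx/n0 = nx/1000: 1, 0.99, 0.94, 0.93, 0.82, 0.69, 0.37, 0.14
R0 = Σ lx·mx = 0 + 1.5543 + 1.2972 + 2.0832 + 2.173 + 2.6565 + 0.6882 + 0.35 = 10.8024
Σ x·lx·mx = 38.952; T = 38.952/10.8024 = 3.60587…
r ≈ ln(R0)/T = ln(10.8024)/3.60587… = 0.65997… → 0.660

0.660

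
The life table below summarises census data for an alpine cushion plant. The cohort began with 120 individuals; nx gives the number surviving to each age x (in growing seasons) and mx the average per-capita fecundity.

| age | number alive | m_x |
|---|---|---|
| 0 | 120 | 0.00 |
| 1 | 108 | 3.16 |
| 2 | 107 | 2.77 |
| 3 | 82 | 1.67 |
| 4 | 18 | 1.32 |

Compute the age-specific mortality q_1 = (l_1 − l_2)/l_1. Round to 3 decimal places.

lx = nx/n0 = nx/120: 1, 0.9, 0.89167…, 0.68333…, 0.15
q_1 = (l_1 − l_2) / l_1 = (0.9 − 0.891667…) / 0.9
     = 0.008333… / 0.9 = 0.009259… → 0.009

0.009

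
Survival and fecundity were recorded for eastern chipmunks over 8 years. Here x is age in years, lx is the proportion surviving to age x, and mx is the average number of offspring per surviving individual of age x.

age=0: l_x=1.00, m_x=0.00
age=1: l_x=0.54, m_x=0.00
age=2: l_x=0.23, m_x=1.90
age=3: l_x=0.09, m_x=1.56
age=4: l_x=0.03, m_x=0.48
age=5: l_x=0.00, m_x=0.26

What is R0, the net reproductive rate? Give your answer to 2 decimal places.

lx·mx by age: 0, 0, 0.437, 0.1404, 0.0144, 0
R0 = Σ lx·mx = 0.5918 → 0.59

0.59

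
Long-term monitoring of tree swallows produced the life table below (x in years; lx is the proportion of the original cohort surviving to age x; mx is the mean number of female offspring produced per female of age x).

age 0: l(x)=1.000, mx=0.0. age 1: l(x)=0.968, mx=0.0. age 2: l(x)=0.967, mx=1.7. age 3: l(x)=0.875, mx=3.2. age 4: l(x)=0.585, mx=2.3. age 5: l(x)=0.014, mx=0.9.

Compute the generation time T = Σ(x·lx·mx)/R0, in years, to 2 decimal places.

2.95

lx·mx: 0, 0, 1.6439, 2.8, 1.3455, 0.0126 → R0 = 5.802
x·lx·mx: 0, 0, 3.2878, 8.4, 5.382, 0.063 → Σ = 17.1328
T = 17.1328 / 5.802 = 2.952913… → 2.95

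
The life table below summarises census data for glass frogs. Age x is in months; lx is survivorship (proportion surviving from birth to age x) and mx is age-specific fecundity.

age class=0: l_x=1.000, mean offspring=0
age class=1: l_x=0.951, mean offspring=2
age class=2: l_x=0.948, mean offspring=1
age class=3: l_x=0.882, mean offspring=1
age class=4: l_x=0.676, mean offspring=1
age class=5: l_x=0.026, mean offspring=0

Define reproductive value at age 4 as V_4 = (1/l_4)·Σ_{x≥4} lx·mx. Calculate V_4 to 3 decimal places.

1.000

lx·mx for x ≥ 4: 0.676, 0 → sum = 0.676
V_4 = 0.676 / l_4 = 0.676 / 0.676 = 1 → 1.000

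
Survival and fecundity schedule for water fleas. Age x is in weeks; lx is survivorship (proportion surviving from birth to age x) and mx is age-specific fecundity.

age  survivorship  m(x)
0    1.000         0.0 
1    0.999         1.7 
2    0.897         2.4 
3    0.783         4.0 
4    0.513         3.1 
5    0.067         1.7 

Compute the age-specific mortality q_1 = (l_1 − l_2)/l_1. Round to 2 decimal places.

q_1 = (l_1 − l_2) / l_1 = (0.999 − 0.897) / 0.999
     = 0.102 / 0.999 = 0.102102… → 0.10

0.10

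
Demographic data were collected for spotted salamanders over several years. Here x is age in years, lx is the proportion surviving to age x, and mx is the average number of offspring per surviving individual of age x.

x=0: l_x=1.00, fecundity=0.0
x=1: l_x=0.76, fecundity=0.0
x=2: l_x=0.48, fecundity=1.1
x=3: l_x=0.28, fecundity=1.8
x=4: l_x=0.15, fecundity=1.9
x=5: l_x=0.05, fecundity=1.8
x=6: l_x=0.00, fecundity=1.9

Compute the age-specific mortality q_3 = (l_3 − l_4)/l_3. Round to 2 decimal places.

0.46

q_3 = (l_3 − l_4) / l_3 = (0.28 − 0.15) / 0.28
     = 0.13 / 0.28 = 0.464286… → 0.46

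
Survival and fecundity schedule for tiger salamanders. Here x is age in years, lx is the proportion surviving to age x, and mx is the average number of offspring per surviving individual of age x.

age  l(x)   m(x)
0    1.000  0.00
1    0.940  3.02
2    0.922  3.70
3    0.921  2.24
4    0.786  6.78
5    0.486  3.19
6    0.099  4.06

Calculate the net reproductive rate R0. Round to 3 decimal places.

lx·mx by age: 0, 2.8388, 3.4114, 2.06304, 5.32908, 1.55034, 0.40194
R0 = Σ lx·mx = 15.5946 → 15.595

15.595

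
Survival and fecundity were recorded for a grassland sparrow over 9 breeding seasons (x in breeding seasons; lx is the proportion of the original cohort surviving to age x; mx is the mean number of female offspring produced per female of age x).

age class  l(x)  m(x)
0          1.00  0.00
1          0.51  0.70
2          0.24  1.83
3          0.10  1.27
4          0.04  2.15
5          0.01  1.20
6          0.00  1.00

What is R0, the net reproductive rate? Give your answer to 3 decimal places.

1.021

lx·mx by age: 0, 0.357, 0.4392, 0.127, 0.086, 0.012, 0
R0 = Σ lx·mx = 1.0212 → 1.021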